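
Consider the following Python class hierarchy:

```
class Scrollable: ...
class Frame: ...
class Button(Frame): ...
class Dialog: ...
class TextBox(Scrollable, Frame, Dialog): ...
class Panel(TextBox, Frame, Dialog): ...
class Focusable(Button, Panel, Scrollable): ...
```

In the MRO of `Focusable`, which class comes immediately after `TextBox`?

L[Focusable] = Focusable + merge(L[Button], L[Panel], L[Scrollable], [Button Panel Scrollable])
  take Button:  [Button Frame object] + [Panel TextBox Scrollable Frame Dialog object] + [Scrollable object] + [Button Panel Scrollable]
  take Panel:  [Frame object] + [Panel TextBox Scrollable Frame Dialog object] + [Scrollable object] + [Panel Scrollable]
  take TextBox:  [Frame object] + [TextBox Scrollable Frame Dialog object] + [Scrollable object] + [Scrollable]
  take Scrollable:  [Frame object] + [Scrollable Frame Dialog object] + [Scrollable object] + [Scrollable]
  take Frame:  [Frame object] + [Frame Dialog object] + [object]
  take Dialog:  [object] + [Dialog object] + [object]
  take object:  [object] + [object] + [object]
MRO: Focusable Button Panel TextBox Scrollable Frame Dialog object
TextBox is at position 3; next is Scrollable.

Scrollable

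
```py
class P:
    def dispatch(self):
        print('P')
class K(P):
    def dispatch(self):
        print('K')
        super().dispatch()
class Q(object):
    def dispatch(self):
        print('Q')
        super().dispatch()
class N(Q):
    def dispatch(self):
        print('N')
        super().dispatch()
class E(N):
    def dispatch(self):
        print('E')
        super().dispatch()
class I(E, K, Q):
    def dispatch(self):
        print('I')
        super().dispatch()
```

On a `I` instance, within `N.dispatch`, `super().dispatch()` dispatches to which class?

K

L[I] = I + merge(L[E], L[K], L[Q], [E K Q])
  take E:  [E N Q object] + [K P object] + [Q object] + [E K Q]
  take N:  [N Q object] + [K P object] + [Q object] + [K Q]
  take K:  [Q object] + [K P object] + [Q object] + [K Q]
  take Q:  [Q object] + [P object] + [Q object] + [Q]
  take P:  [object] + [P object] + [object]
  take object:  [object] + [object] + [object]
MRO: I E N K Q P object
super() in N.dispatch on a I instance goes to the class after N in I's MRO: K.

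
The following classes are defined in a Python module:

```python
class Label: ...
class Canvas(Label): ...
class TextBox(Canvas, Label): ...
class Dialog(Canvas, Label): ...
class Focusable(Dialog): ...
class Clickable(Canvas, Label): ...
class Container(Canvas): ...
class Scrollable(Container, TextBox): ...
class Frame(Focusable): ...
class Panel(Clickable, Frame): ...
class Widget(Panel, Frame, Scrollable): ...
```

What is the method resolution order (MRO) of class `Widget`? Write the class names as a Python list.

[Widget, Panel, Clickable, Frame, Focusable, Dialog, Scrollable, Container, TextBox, Canvas, Label, object]

L[Widget] = Widget + merge(L[Panel], L[Frame], L[Scrollable], [Panel Frame Scrollable])
  take Panel:  [Panel Clickable Frame Focusable Dialog Canvas Label object] + [Frame Focusable Dialog Canvas Label object] + [Scrollable Container TextBox Canvas Label object] + [Panel Frame Scrollable]
  take Clickable:  [Clickable Frame Focusable Dialog Canvas Label object] + [Frame Focusable Dialog Canvas Label object] + [Scrollable Container TextBox Canvas Label object] + [Frame Scrollable]
  take Frame:  [Frame Focusable Dialog Canvas Label object] + [Frame Focusable Dialog Canvas Label object] + [Scrollable Container TextBox Canvas Label object] + [Frame Scrollable]
  take Focusable:  [Focusable Dialog Canvas Label object] + [Focusable Dialog Canvas Label object] + [Scrollable Container TextBox Canvas Label object] + [Scrollable]
  take Dialog:  [Dialog Canvas Label object] + [Dialog Canvas Label object] + [Scrollable Container TextBox Canvas Label object] + [Scrollable]
  take Scrollable:  [Canvas Label object] + [Canvas Label object] + [Scrollable Container TextBox Canvas Label object] + [Scrollable]
  take Container:  [Canvas Label object] + [Canvas Label object] + [Container TextBox Canvas Label object]
  take TextBox:  [Canvas Label object] + [Canvas Label object] + [TextBox Canvas Label object]
  take Canvas:  [Canvas Label object] + [Canvas Label object] + [Canvas Label object]
  take Label:  [Label object] + [Label object] + [Label object]
  take object:  [object] + [object] + [object]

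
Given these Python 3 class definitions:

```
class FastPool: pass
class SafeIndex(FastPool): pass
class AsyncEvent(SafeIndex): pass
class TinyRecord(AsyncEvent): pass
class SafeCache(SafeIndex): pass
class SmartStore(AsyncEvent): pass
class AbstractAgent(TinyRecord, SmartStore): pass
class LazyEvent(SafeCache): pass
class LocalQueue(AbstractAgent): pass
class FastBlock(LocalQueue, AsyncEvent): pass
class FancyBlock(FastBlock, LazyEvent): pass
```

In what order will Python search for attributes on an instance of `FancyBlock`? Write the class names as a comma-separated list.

FancyBlock, FastBlock, LocalQueue, AbstractAgent, TinyRecord, SmartStore, AsyncEvent, LazyEvent, SafeCache, SafeIndex, FastPool, object

L[FancyBlock] = FancyBlock + merge(L[FastBlock], L[LazyEvent], [FastBlock LazyEvent])
  take FastBlock:  [FastBlock LocalQueue AbstractAgent TinyRecord SmartStore AsyncEvent SafeIndex FastPool object] + [LazyEvent SafeCache SafeIndex FastPool object] + [FastBlock LazyEvent]
  take LocalQueue:  [LocalQueue AbstractAgent TinyRecord SmartStore AsyncEvent SafeIndex FastPool object] + [LazyEvent SafeCache SafeIndex FastPool object] + [LazyEvent]
  take AbstractAgent:  [AbstractAgent TinyRecord SmartStore AsyncEvent SafeIndex FastPool object] + [LazyEvent SafeCache SafeIndex FastPool object] + [LazyEvent]
  take TinyRecord:  [TinyRecord SmartStore AsyncEvent SafeIndex FastPool object] + [LazyEvent SafeCache SafeIndex FastPool object] + [LazyEvent]
  take SmartStore:  [SmartStore AsyncEvent SafeIndex FastPool object] + [LazyEvent SafeCache SafeIndex FastPool object] + [LazyEvent]
  take AsyncEvent:  [AsyncEvent SafeIndex FastPool object] + [LazyEvent SafeCache SafeIndex FastPool object] + [LazyEvent]
  take LazyEvent:  [SafeIndex FastPool object] + [LazyEvent SafeCache SafeIndex FastPool object] + [LazyEvent]
  take SafeCache:  [SafeIndex FastPool object] + [SafeCache SafeIndex FastPool object]
  take SafeIndex:  [SafeIndex FastPool object] + [SafeIndex FastPool object]
  take FastPool:  [FastPool object] + [FastPool object]
  take object:  [object] + [object]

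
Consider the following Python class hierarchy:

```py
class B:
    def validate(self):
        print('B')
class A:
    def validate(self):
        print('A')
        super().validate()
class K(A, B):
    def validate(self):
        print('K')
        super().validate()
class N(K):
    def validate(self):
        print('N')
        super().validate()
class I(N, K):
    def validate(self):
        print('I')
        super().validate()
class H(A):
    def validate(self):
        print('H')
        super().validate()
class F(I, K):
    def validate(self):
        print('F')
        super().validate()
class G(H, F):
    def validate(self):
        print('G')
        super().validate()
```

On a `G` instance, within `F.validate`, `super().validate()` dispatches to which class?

L[G] = G + merge(L[H], L[F], [H F])
  take H:  [H A object] + [F I N K A B object] + [H F]
  take F:  [A object] + [F I N K A B object] + [F]
  take I:  [A object] + [I N K A B object]
  take N:  [A object] + [N K A B object]
  take K:  [A object] + [K A B object]
  take A:  [A object] + [A B object]
  take B:  [object] + [B object]
  take object:  [object] + [object]
MRO: G H F I N K A B object
super() in F.validate on a G instance goes to the class after F in G's MRO: I.

I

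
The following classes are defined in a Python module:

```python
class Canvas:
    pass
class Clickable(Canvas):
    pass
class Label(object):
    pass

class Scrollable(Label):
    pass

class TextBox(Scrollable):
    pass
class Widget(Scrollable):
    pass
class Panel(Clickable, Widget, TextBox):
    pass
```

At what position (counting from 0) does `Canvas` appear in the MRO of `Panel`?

L[Panel] = Panel + merge(L[Clickable], L[Widget], L[TextBox], [Clickable Widget TextBox])
  take Clickable:  [Clickable Canvas object] + [Widget Scrollable Label object] + [TextBox Scrollable Label object] + [Clickable Widget TextBox]
  take Canvas:  [Canvas object] + [Widget Scrollable Label object] + [TextBox Scrollable Label object] + [Widget TextBox]
  take Widget:  [object] + [Widget Scrollable Label object] + [TextBox Scrollable Label object] + [Widget TextBox]
  take TextBox:  [object] + [Scrollable Label object] + [TextBox Scrollable Label object] + [TextBox]
  take Scrollable:  [object] + [Scrollable Label object] + [Scrollable Label object]
  take Label:  [object] + [Label object] + [Label object]
  take object:  [object] + [object] + [object]
MRO: Panel Clickable Canvas Widget TextBox Scrollable Label object
Canvas sits at index 2.

2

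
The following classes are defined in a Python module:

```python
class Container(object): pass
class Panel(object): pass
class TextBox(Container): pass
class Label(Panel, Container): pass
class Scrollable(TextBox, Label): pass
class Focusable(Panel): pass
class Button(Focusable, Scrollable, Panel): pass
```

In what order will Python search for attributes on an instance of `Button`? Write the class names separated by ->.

Button -> Focusable -> Scrollable -> TextBox -> Label -> Panel -> Container -> object

L[Button] = Button + merge(L[Focusable], L[Scrollable], L[Panel], [Focusable Scrollable Panel])
  take Focusable:  [Focusable Panel object] + [Scrollable TextBox Label Panel Container object] + [Panel object] + [Focusable Scrollable Panel]
  take Scrollable:  [Panel object] + [Scrollable TextBox Label Panel Container object] + [Panel object] + [Scrollable Panel]
  take TextBox:  [Panel object] + [TextBox Label Panel Container object] + [Panel object] + [Panel]
  take Label:  [Panel object] + [Label Panel Container object] + [Panel object] + [Panel]
  take Panel:  [Panel object] + [Panel Container object] + [Panel object] + [Panel]
  take Container:  [object] + [Container object] + [object]
  take object:  [object] + [object] + [object]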